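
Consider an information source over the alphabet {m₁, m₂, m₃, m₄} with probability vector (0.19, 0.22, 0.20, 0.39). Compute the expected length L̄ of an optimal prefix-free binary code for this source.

2 bits/symbol

Repeatedly combine the two least-probable nodes; the expected code length is the sum of the merged weights.
merge 19/100 + 1/5 → 39/100
merge 11/50 + 39/100 → 61/100
merge 39/100 + 61/100 → 1
L = 39/100 + 61/100 + 1 = 2 bits/symbol.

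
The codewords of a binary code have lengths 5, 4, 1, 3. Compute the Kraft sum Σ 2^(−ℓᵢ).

With common denominator 2^5 = 32: Σ 2^(−ℓᵢ) = 1/32 + 2/32 + 16/32 + 4/32 = 23/32 = 0.71875.

0.71875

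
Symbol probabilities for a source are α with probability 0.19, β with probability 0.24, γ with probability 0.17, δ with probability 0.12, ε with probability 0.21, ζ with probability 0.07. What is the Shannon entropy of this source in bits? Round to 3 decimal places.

H = −Σ pᵢ log₂ pᵢ.
−0.19·log₂(0.19) = 0.4552
−0.24·log₂(0.24) = 0.4941
−0.17·log₂(0.17) = 0.4346
−0.12·log₂(0.12) = 0.3671
−0.21·log₂(0.21) = 0.4728
−0.07·log₂(0.07) = 0.2686
Sum ≈ 2.4924 → 2.492 bits.

2.492 bits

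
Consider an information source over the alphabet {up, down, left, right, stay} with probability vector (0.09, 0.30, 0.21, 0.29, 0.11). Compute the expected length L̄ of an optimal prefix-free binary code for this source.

2.2 bits/symbol

Repeatedly combine the two least-probable nodes; the expected code length is the sum of the merged weights.
merge 9/100 + 11/100 → 1/5
merge 1/5 + 21/100 → 41/100
merge 29/100 + 3/10 → 59/100
merge 41/100 + 59/100 → 1
L = 1/5 + 41/100 + 59/100 + 1 = 11/5 = 2.2 bits/symbol.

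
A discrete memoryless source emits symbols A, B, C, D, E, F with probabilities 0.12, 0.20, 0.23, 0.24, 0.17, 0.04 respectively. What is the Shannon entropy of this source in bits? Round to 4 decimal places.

H = −Σ pᵢ log₂ pᵢ.
−0.12·log₂(0.12) = 0.3671
−0.20·log₂(0.20) = 0.4644
−0.23·log₂(0.23) = 0.4877
−0.24·log₂(0.24) = 0.4941
−0.17·log₂(0.17) = 0.4346
−0.04·log₂(0.04) = 0.1858
Sum ≈ 2.4336 → 2.4336 bits.

2.4336 bits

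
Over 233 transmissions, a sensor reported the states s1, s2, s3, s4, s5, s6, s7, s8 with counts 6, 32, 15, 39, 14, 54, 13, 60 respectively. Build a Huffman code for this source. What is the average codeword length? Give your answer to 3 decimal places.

Probabilities are the counts divided by 233.
Repeatedly combine the two least-probable nodes; the expected code length is the sum of the merged weights.
merge 6/233 + 13/233 → 19/233
merge 14/233 + 15/233 → 29/233
merge 19/233 + 29/233 → 48/233
merge 32/233 + 39/233 → 71/233
merge 48/233 + 54/233 → 102/233
merge 60/233 + 71/233 → 131/233
merge 102/233 + 131/233 → 1
L = 19/233 + 29/233 + 48/233 + 71/233 + 102/233 + 131/233 + 1 = 633/233 ≈ 2.717 bits/symbol.

2.717 bits/symbol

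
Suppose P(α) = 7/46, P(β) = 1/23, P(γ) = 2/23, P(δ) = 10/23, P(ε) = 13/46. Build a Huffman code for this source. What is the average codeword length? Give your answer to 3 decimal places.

Repeatedly combine the two least-probable nodes; the expected code length is the sum of the merged weights.
merge 1/23 + 2/23 → 3/23
merge 3/23 + 7/46 → 13/46
merge 13/46 + 13/46 → 13/23
merge 10/23 + 13/23 → 1
L = 3/23 + 13/46 + 13/23 + 1 = 91/46 ≈ 1.978 bits/symbol.

1.978 bits/symbol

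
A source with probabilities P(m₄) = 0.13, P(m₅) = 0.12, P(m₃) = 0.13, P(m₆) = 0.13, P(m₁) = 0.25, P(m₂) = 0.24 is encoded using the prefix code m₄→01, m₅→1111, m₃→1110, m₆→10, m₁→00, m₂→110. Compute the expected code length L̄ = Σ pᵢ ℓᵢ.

L̄ = Σ pᵢ·ℓᵢ = 0.13·2 + 0.12·4 + 0.13·4 + 0.13·2 + 0.25·2 + 0.24·3 = 2.74 bits/symbol.

2.74 bits/symbol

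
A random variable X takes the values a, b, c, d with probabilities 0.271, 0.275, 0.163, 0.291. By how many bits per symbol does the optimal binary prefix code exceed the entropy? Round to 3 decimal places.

Entropy H = −Σ p log₂ p ≈ 1.9675 bits.
Huffman merges: 163/1000+271/1000→217/500; 11/40+291/1000→283/500; 217/500+283/500→1. L = 2 ≈ 2.0000.
L − H = 2.0000 − 1.9675 = 0.033 bits.

0.033 bits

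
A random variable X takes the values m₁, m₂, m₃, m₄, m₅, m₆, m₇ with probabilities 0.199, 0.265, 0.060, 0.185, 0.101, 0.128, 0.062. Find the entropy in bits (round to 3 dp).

H = −Σ pᵢ log₂ pᵢ.
−0.199·log₂(0.199) = 0.4635
−0.265·log₂(0.265) = 0.5077
−0.060·log₂(0.060) = 0.2435
−0.185·log₂(0.185) = 0.4504
−0.101·log₂(0.101) = 0.3341
−0.128·log₂(0.128) = 0.3796
−0.062·log₂(0.062) = 0.2487
Sum ≈ 2.6275 → 2.628 bits.

2.628 bits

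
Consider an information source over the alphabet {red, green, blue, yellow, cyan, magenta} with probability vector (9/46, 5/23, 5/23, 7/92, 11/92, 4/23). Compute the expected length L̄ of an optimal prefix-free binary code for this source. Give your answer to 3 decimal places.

2.565 bits/symbol

Repeatedly combine the two least-probable nodes; the expected code length is the sum of the merged weights.
merge 7/92 + 11/92 → 9/46
merge 4/23 + 9/46 → 17/46
merge 9/46 + 5/23 → 19/46
merge 5/23 + 17/46 → 27/46
merge 19/46 + 27/46 → 1
L = 9/46 + 17/46 + 19/46 + 27/46 + 1 = 59/23 ≈ 2.565 bits/symbol.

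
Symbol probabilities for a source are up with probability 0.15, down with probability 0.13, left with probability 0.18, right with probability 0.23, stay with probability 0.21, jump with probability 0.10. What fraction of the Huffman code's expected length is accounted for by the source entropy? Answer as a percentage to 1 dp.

98.9%

Entropy H = −Σ p log₂ p ≈ 2.5312 bits.
Huffman merges: 1/10+13/100→23/100; 3/20+9/50→33/100; 21/100+23/100→11/25; 23/100+33/100→14/25; 11/25+14/25→1. L = 64/25 ≈ 2.5600.
Efficiency = H/L = 2.5312/2.5600 = 98.9%.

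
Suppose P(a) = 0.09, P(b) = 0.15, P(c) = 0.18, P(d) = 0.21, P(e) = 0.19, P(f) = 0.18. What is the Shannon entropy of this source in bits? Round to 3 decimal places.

H = −Σ pᵢ log₂ pᵢ.
−0.09·log₂(0.09) = 0.3127
−0.15·log₂(0.15) = 0.4105
−0.18·log₂(0.18) = 0.4453
−0.21·log₂(0.21) = 0.4728
−0.19·log₂(0.19) = 0.4552
−0.18·log₂(0.18) = 0.4453
Sum ≈ 2.5419 → 2.542 bits.

2.542 bits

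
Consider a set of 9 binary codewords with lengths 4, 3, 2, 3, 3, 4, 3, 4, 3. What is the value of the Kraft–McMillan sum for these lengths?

1.0625

With common denominator 2^4 = 16: Σ 2^(−ℓᵢ) = 1/16 + 2/16 + 4/16 + 2/16 + 2/16 + 1/16 + 2/16 + 1/16 + 2/16 = 17/16 = 1.0625.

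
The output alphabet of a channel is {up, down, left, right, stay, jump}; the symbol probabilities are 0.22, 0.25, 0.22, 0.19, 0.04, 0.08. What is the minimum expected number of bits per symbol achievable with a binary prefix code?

2.43 bits/symbol

Repeatedly combine the two least-probable nodes; the expected code length is the sum of the merged weights.
merge 1/25 + 2/25 → 3/25
merge 3/25 + 19/100 → 31/100
merge 11/50 + 11/50 → 11/25
merge 1/4 + 31/100 → 14/25
merge 11/25 + 14/25 → 1
L = 3/25 + 31/100 + 11/25 + 14/25 + 1 = 243/100 = 2.43 bits/symbol.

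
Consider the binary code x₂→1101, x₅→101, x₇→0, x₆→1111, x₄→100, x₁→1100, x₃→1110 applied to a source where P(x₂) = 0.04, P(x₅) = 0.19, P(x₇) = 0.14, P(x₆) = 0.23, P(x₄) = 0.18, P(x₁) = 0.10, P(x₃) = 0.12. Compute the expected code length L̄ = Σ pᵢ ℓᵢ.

3.21 bits/symbol

L̄ = Σ pᵢ·ℓᵢ = 0.04·4 + 0.19·3 + 0.14·1 + 0.23·4 + 0.18·3 + 0.10·4 + 0.12·4 = 3.21 bits/symbol.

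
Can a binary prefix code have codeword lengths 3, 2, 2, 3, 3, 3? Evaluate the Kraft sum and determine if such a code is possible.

1; yes

With common denominator 2^3 = 8: Σ 2^(−ℓᵢ) = 1/8 + 2/8 + 2/8 + 1/8 + 1/8 + 1/8 = 8/8 = 1.
Kraft's inequality requires Σ ≤ 1; here Σ = 1 ≤ 1, so such a prefix code exists.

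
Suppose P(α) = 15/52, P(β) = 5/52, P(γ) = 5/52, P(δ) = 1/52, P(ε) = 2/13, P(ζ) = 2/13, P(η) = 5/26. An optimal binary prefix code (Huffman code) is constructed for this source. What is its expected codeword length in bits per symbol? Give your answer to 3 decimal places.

Repeatedly combine the two least-probable nodes; the expected code length is the sum of the merged weights.
merge 1/52 + 5/52 → 3/26
merge 5/52 + 3/26 → 11/52
merge 2/13 + 2/13 → 4/13
merge 5/26 + 11/52 → 21/52
merge 15/52 + 4/13 → 31/52
merge 21/52 + 31/52 → 1
L = 3/26 + 11/52 + 4/13 + 21/52 + 31/52 + 1 = 137/52 ≈ 2.635 bits/symbol.

2.635 bits/symbol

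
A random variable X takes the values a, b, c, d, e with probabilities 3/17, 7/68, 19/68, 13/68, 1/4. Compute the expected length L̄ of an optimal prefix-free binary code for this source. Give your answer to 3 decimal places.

Repeatedly combine the two least-probable nodes; the expected code length is the sum of the merged weights.
merge 7/68 + 3/17 → 19/68
merge 13/68 + 1/4 → 15/34
merge 19/68 + 19/68 → 19/34
merge 15/34 + 19/34 → 1
L = 19/68 + 15/34 + 19/34 + 1 = 155/68 ≈ 2.279 bits/symbol.

2.279 bits/symbol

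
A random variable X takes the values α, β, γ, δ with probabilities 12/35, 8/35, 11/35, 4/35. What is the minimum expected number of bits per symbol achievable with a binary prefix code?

2 bits/symbol

Repeatedly combine the two least-probable nodes; the expected code length is the sum of the merged weights.
merge 4/35 + 8/35 → 12/35
merge 11/35 + 12/35 → 23/35
merge 12/35 + 23/35 → 1
L = 12/35 + 23/35 + 1 = 2 bits/symbol.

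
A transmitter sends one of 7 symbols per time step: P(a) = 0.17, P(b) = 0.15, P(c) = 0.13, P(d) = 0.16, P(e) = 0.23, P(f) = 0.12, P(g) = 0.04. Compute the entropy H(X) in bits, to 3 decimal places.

H = −Σ pᵢ log₂ pᵢ.
−0.17·log₂(0.17) = 0.4346
−0.15·log₂(0.15) = 0.4105
−0.13·log₂(0.13) = 0.3826
−0.16·log₂(0.16) = 0.4230
−0.23·log₂(0.23) = 0.4877
−0.12·log₂(0.12) = 0.3671
−0.04·log₂(0.04) = 0.1858
Sum ≈ 2.6913 → 2.691 bits.

2.691 bits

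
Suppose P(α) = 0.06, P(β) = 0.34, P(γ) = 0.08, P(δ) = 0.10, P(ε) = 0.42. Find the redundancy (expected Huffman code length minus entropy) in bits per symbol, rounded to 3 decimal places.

Entropy H = −Σ p log₂ p ≈ 1.9221 bits.
Huffman merges: 3/50+2/25→7/50; 1/10+7/50→6/25; 6/25+17/50→29/50; 21/50+29/50→1. L = 49/25 ≈ 1.9600.
L − H = 1.9600 − 1.9221 = 0.038 bits.

0.038 bits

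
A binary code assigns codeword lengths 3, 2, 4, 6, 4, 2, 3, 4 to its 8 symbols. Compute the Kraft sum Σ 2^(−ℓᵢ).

0.953125

With common denominator 2^6 = 64: Σ 2^(−ℓᵢ) = 8/64 + 16/64 + 4/64 + 1/64 + 4/64 + 16/64 + 8/64 + 4/64 = 61/64 = 0.953125.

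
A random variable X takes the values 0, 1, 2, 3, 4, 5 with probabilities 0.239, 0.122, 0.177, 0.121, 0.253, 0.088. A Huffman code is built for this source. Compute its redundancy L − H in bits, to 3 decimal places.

Entropy H = −Σ p log₂ p ≈ 2.4849 bits.
Huffman merges: 11/125+121/1000→209/1000; 61/500+177/1000→299/1000; 209/1000+239/1000→56/125; 253/1000+299/1000→69/125; 56/125+69/125→1. L = 627/250 ≈ 2.5080.
L − H = 2.5080 − 2.4849 = 0.023 bits.

0.023 bits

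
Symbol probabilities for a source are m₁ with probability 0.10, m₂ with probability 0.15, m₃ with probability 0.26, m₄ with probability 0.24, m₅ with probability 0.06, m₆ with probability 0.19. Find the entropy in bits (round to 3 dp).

H = −Σ pᵢ log₂ pᵢ.
−0.10·log₂(0.10) = 0.3322
−0.15·log₂(0.15) = 0.4105
−0.26·log₂(0.26) = 0.5053
−0.24·log₂(0.24) = 0.4941
−0.06·log₂(0.06) = 0.2435
−0.19·log₂(0.19) = 0.4552
Sum ≈ 2.4409 → 2.441 bits.

2.441 bits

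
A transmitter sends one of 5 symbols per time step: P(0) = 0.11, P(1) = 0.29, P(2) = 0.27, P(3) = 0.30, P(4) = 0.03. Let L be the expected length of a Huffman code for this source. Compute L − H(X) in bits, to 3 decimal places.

0.089 bits

Entropy H = −Σ p log₂ p ≈ 2.0511 bits.
Huffman merges: 3/100+11/100→7/50; 7/50+27/100→41/100; 29/100+3/10→59/100; 41/100+59/100→1. L = 107/50 ≈ 2.1400.
L − H = 2.1400 − 2.0511 = 0.089 bits.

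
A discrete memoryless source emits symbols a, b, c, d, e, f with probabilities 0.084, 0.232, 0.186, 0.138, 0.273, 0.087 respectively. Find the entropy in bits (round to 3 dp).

2.453 bits

H = −Σ pᵢ log₂ pᵢ.
−0.084·log₂(0.084) = 0.3002
−0.232·log₂(0.232) = 0.4890
−0.186·log₂(0.186) = 0.4514
−0.138·log₂(0.138) = 0.3943
−0.273·log₂(0.273) = 0.5113
−0.087·log₂(0.087) = 0.3065
Sum ≈ 2.4527 → 2.453 bits.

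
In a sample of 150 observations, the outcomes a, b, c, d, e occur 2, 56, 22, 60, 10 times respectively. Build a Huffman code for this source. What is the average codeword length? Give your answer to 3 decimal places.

Probabilities are the counts divided by 150.
Repeatedly combine the two least-probable nodes; the expected code length is the sum of the merged weights.
merge 1/75 + 1/15 → 2/25
merge 2/25 + 11/75 → 17/75
merge 17/75 + 28/75 → 3/5
merge 2/5 + 3/5 → 1
L = 2/25 + 17/75 + 3/5 + 1 = 143/75 ≈ 1.907 bits/symbol.

1.907 bits/symbol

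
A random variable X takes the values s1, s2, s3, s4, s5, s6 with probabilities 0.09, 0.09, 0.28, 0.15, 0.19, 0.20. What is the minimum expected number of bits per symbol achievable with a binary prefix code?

2.51 bits/symbol

Repeatedly combine the two least-probable nodes; the expected code length is the sum of the merged weights.
merge 9/100 + 9/100 → 9/50
merge 3/20 + 9/50 → 33/100
merge 19/100 + 1/5 → 39/100
merge 7/25 + 33/100 → 61/100
merge 39/100 + 61/100 → 1
L = 9/50 + 33/100 + 39/100 + 61/100 + 1 = 251/100 = 2.51 bits/symbol.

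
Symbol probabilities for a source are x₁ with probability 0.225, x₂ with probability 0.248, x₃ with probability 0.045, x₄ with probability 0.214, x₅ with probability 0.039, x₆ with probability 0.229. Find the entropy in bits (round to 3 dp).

2.330 bits

H = −Σ pᵢ log₂ pᵢ.
−0.225·log₂(0.225) = 0.4842
−0.248·log₂(0.248) = 0.4989
−0.045·log₂(0.045) = 0.2013
−0.214·log₂(0.214) = 0.4760
−0.039·log₂(0.039) = 0.1825
−0.229·log₂(0.229) = 0.4870
Sum ≈ 2.3299 → 2.330 bits.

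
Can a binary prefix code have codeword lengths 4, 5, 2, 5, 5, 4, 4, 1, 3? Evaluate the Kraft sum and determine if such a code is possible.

With common denominator 2^5 = 32: Σ 2^(−ℓᵢ) = 2/32 + 1/32 + 8/32 + 1/32 + 1/32 + 2/32 + 2/32 + 16/32 + 4/32 = 37/32 = 1.15625.
Kraft's inequality requires Σ ≤ 1; here Σ = 1.15625 > 1, so no such prefix code exists.

1.15625; no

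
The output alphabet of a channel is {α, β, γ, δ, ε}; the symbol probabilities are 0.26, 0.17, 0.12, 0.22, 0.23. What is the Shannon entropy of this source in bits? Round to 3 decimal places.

H = −Σ pᵢ log₂ pᵢ.
−0.26·log₂(0.26) = 0.5053
−0.17·log₂(0.17) = 0.4346
−0.12·log₂(0.12) = 0.3671
−0.22·log₂(0.22) = 0.4806
−0.23·log₂(0.23) = 0.4877
Sum ≈ 2.2752 → 2.275 bits.

2.275 bits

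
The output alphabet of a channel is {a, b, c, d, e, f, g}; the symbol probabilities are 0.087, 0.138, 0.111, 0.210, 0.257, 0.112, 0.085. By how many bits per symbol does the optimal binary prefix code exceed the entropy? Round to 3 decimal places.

0.020 bits

Entropy H = −Σ p log₂ p ≈ 2.6854 bits.
Huffman merges: 17/200+87/1000→43/250; 111/1000+14/125→223/1000; 69/500+43/250→31/100; 21/100+223/1000→433/1000; 257/1000+31/100→567/1000; 433/1000+567/1000→1. L = 541/200 ≈ 2.7050.
L − H = 2.7050 − 2.6854 = 0.020 bits.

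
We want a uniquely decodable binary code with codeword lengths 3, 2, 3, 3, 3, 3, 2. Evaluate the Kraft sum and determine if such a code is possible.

1.125; no

With common denominator 2^3 = 8: Σ 2^(−ℓᵢ) = 1/8 + 2/8 + 1/8 + 1/8 + 1/8 + 1/8 + 2/8 = 9/8 = 1.125.
Kraft's inequality requires Σ ≤ 1; here Σ = 1.125 > 1, so no such prefix code exists.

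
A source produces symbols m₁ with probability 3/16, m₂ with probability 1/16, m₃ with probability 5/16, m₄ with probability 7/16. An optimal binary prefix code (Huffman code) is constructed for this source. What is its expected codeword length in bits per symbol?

Repeatedly combine the two least-probable nodes; the expected code length is the sum of the merged weights.
merge 1/16 + 3/16 → 1/4
merge 1/4 + 5/16 → 9/16
merge 7/16 + 9/16 → 1
L = 1/4 + 9/16 + 1 = 29/16 = 1.8125 bits/symbol.

1.8125 bits/symbol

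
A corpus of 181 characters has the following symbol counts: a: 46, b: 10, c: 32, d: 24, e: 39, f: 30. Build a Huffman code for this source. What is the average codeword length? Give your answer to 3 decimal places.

2.530 bits/symbol

Probabilities are the counts divided by 181.
Repeatedly combine the two least-probable nodes; the expected code length is the sum of the merged weights.
merge 10/181 + 24/181 → 34/181
merge 30/181 + 32/181 → 62/181
merge 34/181 + 39/181 → 73/181
merge 46/181 + 62/181 → 108/181
merge 73/181 + 108/181 → 1
L = 34/181 + 62/181 + 73/181 + 108/181 + 1 = 458/181 ≈ 2.530 bits/symbol.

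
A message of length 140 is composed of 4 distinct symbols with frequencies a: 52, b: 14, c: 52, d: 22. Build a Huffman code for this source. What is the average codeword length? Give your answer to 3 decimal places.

Probabilities are the counts divided by 140.
Repeatedly combine the two least-probable nodes; the expected code length is the sum of the merged weights.
merge 1/10 + 11/70 → 9/35
merge 9/35 + 13/35 → 22/35
merge 13/35 + 22/35 → 1
L = 9/35 + 22/35 + 1 = 66/35 ≈ 1.886 bits/symbol.

1.886 bits/symbol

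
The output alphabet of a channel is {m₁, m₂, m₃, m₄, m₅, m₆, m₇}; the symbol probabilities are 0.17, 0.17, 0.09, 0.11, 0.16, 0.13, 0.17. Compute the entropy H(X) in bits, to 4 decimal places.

H = −Σ pᵢ log₂ pᵢ.
−0.17·log₂(0.17) = 0.4346
−0.17·log₂(0.17) = 0.4346
−0.09·log₂(0.09) = 0.3127
−0.11·log₂(0.11) = 0.3503
−0.16·log₂(0.16) = 0.4230
−0.13·log₂(0.13) = 0.3826
−0.17·log₂(0.17) = 0.4346
Sum ≈ 2.7724 → 2.7724 bits.

2.7724 bits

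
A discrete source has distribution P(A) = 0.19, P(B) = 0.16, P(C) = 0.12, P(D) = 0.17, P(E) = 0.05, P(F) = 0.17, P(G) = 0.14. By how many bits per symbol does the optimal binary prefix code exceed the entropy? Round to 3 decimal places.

0.082 bits

Entropy H = −Σ p log₂ p ≈ 2.7277 bits.
Huffman merges: 1/20+3/25→17/100; 7/50+4/25→3/10; 17/100+17/100→17/50; 17/100+19/100→9/25; 3/10+17/50→16/25; 9/25+16/25→1. L = 281/100 ≈ 2.8100.
L − H = 2.8100 − 2.7277 = 0.082 bits.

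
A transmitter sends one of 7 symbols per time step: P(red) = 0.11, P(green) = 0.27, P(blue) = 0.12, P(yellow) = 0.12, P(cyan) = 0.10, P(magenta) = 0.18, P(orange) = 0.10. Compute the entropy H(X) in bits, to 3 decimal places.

H = −Σ pᵢ log₂ pᵢ.
−0.11·log₂(0.11) = 0.3503
−0.27·log₂(0.27) = 0.5100
−0.12·log₂(0.12) = 0.3671
−0.12·log₂(0.12) = 0.3671
−0.10·log₂(0.10) = 0.3322
−0.18·log₂(0.18) = 0.4453
−0.10·log₂(0.10) = 0.3322
Sum ≈ 2.7041 → 2.704 bits.

2.704 bits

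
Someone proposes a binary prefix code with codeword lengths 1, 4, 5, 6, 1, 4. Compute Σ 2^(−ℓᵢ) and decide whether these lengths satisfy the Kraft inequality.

1.171875; no

With common denominator 2^6 = 64: Σ 2^(−ℓᵢ) = 32/64 + 4/64 + 2/64 + 1/64 + 32/64 + 4/64 = 75/64 = 1.171875.
Kraft's inequality requires Σ ≤ 1; here Σ = 1.171875 > 1, so no such prefix code exists.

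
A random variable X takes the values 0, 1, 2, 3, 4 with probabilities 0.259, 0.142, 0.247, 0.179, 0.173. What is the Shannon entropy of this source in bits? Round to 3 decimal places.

2.285 bits

H = −Σ pᵢ log₂ pᵢ.
−0.259·log₂(0.259) = 0.5048
−0.142·log₂(0.142) = 0.3999
−0.247·log₂(0.247) = 0.4983
−0.179·log₂(0.179) = 0.4443
−0.173·log₂(0.173) = 0.4379
Sum ≈ 2.2851 → 2.285 bits.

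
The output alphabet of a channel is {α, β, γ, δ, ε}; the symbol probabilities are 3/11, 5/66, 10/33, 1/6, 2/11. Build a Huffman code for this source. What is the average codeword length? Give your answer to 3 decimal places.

Repeatedly combine the two least-probable nodes; the expected code length is the sum of the merged weights.
merge 5/66 + 1/6 → 8/33
merge 2/11 + 8/33 → 14/33
merge 3/11 + 10/33 → 19/33
merge 14/33 + 19/33 → 1
L = 8/33 + 14/33 + 19/33 + 1 = 74/33 ≈ 2.242 bits/symbol.

2.242 bits/symbol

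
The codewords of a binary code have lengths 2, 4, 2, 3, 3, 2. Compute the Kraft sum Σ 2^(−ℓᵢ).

1.0625

With common denominator 2^4 = 16: Σ 2^(−ℓᵢ) = 4/16 + 1/16 + 4/16 + 2/16 + 2/16 + 4/16 = 17/16 = 1.0625.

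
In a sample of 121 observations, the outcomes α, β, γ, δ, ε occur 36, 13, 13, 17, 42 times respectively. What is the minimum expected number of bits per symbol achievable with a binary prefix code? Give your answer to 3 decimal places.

Probabilities are the counts divided by 121.
Repeatedly combine the two least-probable nodes; the expected code length is the sum of the merged weights.
merge 13/121 + 13/121 → 26/121
merge 17/121 + 26/121 → 43/121
merge 36/121 + 42/121 → 78/121
merge 43/121 + 78/121 → 1
L = 26/121 + 43/121 + 78/121 + 1 = 268/121 ≈ 2.215 bits/symbol.

2.215 bits/symbol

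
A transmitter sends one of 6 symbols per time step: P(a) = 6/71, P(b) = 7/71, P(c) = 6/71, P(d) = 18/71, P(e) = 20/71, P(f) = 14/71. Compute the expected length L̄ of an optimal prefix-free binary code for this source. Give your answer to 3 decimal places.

2.437 bits/symbol

Repeatedly combine the two least-probable nodes; the expected code length is the sum of the merged weights.
merge 6/71 + 6/71 → 12/71
merge 7/71 + 12/71 → 19/71
merge 14/71 + 18/71 → 32/71
merge 19/71 + 20/71 → 39/71
merge 32/71 + 39/71 → 1
L = 12/71 + 19/71 + 32/71 + 39/71 + 1 = 173/71 ≈ 2.437 bits/symbol.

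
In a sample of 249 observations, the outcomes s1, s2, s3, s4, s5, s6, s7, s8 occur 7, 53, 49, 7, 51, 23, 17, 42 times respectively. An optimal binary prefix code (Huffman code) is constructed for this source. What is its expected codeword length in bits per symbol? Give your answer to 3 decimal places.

Probabilities are the counts divided by 249.
Repeatedly combine the two least-probable nodes; the expected code length is the sum of the merged weights.
merge 7/249 + 7/249 → 14/249
merge 14/249 + 17/249 → 31/249
merge 23/249 + 31/249 → 18/83
merge 14/83 + 49/249 → 91/249
merge 17/83 + 53/249 → 104/249
merge 18/83 + 91/249 → 145/249
merge 104/249 + 145/249 → 1
L = 14/249 + 31/249 + 18/83 + 91/249 + 104/249 + 145/249 + 1 = 688/249 ≈ 2.763 bits/symbol.

2.763 bits/symbol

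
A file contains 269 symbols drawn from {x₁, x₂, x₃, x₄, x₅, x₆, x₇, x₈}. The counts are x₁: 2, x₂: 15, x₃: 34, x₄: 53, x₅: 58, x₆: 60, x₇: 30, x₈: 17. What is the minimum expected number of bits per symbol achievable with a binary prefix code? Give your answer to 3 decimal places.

2.751 bits/symbol

Probabilities are the counts divided by 269.
Repeatedly combine the two least-probable nodes; the expected code length is the sum of the merged weights.
merge 2/269 + 15/269 → 17/269
merge 17/269 + 17/269 → 34/269
merge 30/269 + 34/269 → 64/269
merge 34/269 + 53/269 → 87/269
merge 58/269 + 60/269 → 118/269
merge 64/269 + 87/269 → 151/269
merge 118/269 + 151/269 → 1
L = 17/269 + 34/269 + 64/269 + 87/269 + 118/269 + 151/269 + 1 = 740/269 ≈ 2.751 bits/symbol.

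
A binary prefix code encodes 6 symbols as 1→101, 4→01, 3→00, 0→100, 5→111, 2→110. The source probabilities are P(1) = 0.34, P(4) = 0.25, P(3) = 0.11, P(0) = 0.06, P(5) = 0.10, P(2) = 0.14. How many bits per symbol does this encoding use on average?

2.64 bits/symbol

L̄ = Σ pᵢ·ℓᵢ = 0.34·3 + 0.25·2 + 0.11·2 + 0.06·3 + 0.10·3 + 0.14·3 = 2.64 bits/symbol.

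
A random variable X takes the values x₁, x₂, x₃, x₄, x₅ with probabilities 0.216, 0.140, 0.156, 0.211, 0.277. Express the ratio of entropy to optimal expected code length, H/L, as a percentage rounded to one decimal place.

Entropy H = −Σ p log₂ p ≈ 2.2794 bits.
Huffman merges: 7/50+39/250→37/125; 211/1000+27/125→427/1000; 277/1000+37/125→573/1000; 427/1000+573/1000→1. L = 287/125 ≈ 2.2960.
Efficiency = H/L = 2.2794/2.2960 = 99.3%.

99.3%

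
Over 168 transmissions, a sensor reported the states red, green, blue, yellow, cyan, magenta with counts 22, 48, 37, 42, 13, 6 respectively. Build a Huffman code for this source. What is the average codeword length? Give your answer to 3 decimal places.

2.357 bits/symbol

Probabilities are the counts divided by 168.
Repeatedly combine the two least-probable nodes; the expected code length is the sum of the merged weights.
merge 1/28 + 13/168 → 19/168
merge 19/168 + 11/84 → 41/168
merge 37/168 + 41/168 → 13/28
merge 1/4 + 2/7 → 15/28
merge 13/28 + 15/28 → 1
L = 19/168 + 41/168 + 13/28 + 15/28 + 1 = 33/14 ≈ 2.357 bits/symbol.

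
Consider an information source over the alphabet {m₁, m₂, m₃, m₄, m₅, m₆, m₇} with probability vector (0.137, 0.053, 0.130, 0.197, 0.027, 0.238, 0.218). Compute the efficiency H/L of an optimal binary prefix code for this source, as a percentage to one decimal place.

98.1%

Entropy H = −Σ p log₂ p ≈ 2.5745 bits.
Huffman merges: 27/1000+53/1000→2/25; 2/25+13/100→21/100; 137/1000+197/1000→167/500; 21/100+109/500→107/250; 119/500+167/500→143/250; 107/250+143/250→1. L = 328/125 ≈ 2.6240.
Efficiency = H/L = 2.5745/2.6240 = 98.1%.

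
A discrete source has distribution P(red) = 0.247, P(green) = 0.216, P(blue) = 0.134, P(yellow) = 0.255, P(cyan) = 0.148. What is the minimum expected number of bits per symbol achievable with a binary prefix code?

2.282 bits/symbol

Repeatedly combine the two least-probable nodes; the expected code length is the sum of the merged weights.
merge 67/500 + 37/250 → 141/500
merge 27/125 + 247/1000 → 463/1000
merge 51/200 + 141/500 → 537/1000
merge 463/1000 + 537/1000 → 1
L = 141/500 + 463/1000 + 537/1000 + 1 = 1141/500 = 2.282 bits/symbol.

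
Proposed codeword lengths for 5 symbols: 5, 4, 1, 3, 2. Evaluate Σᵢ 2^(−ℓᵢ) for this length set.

0.96875

With common denominator 2^5 = 32: Σ 2^(−ℓᵢ) = 1/32 + 2/32 + 16/32 + 4/32 + 8/32 = 31/32 = 0.96875.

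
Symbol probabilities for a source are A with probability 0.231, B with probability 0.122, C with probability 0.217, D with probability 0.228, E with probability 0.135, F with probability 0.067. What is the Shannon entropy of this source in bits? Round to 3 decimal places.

H = −Σ pᵢ log₂ pᵢ.
−0.231·log₂(0.231) = 0.4883
−0.122·log₂(0.122) = 0.3703
−0.217·log₂(0.217) = 0.4783
−0.228·log₂(0.228) = 0.4863
−0.135·log₂(0.135) = 0.3900
−0.067·log₂(0.067) = 0.2613
Sum ≈ 2.4745 → 2.475 bits.

2.475 bits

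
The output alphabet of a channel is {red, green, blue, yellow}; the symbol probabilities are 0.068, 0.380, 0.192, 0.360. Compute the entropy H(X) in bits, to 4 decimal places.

H = −Σ pᵢ log₂ pᵢ.
−0.068·log₂(0.068) = 0.2637
−0.380·log₂(0.380) = 0.5305
−0.192·log₂(0.192) = 0.4571
−0.360·log₂(0.360) = 0.5306
Sum ≈ 1.7819 → 1.7819 bits.

1.7819 bits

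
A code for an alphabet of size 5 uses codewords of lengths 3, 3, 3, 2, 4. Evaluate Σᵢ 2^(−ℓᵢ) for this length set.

With common denominator 2^4 = 16: Σ 2^(−ℓᵢ) = 2/16 + 2/16 + 2/16 + 4/16 + 1/16 = 11/16 = 0.6875.

0.6875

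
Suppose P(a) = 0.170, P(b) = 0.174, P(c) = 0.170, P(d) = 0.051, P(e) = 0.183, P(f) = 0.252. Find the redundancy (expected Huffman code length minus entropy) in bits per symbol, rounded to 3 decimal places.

Entropy H = −Σ p log₂ p ≈ 2.4766 bits.
Huffman merges: 51/1000+17/100→221/1000; 17/100+87/500→43/125; 183/1000+221/1000→101/250; 63/250+43/125→149/250; 101/250+149/250→1. L = 513/200 ≈ 2.5650.
L − H = 2.5650 − 2.4766 = 0.088 bits.

0.088 bits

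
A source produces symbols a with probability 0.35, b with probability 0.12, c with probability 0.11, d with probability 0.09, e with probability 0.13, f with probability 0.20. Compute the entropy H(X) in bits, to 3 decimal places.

2.407 bits

H = −Σ pᵢ log₂ pᵢ.
−0.35·log₂(0.35) = 0.5301
−0.12·log₂(0.12) = 0.3671
−0.11·log₂(0.11) = 0.3503
−0.09·log₂(0.09) = 0.3127
−0.13·log₂(0.13) = 0.3826
−0.20·log₂(0.20) = 0.4644
Sum ≈ 2.4071 → 2.407 bits.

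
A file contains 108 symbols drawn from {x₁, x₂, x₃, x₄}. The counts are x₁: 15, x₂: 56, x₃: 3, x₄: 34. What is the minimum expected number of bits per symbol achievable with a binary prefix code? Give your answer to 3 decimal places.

Probabilities are the counts divided by 108.
Repeatedly combine the two least-probable nodes; the expected code length is the sum of the merged weights.
merge 1/36 + 5/36 → 1/6
merge 1/6 + 17/54 → 13/27
merge 13/27 + 14/27 → 1
L = 1/6 + 13/27 + 1 = 89/54 ≈ 1.648 bits/symbol.

1.648 bits/symbol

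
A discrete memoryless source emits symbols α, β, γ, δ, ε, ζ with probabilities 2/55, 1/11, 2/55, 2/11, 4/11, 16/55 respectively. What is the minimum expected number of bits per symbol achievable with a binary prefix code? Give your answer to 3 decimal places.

2.218 bits/symbol

Repeatedly combine the two least-probable nodes; the expected code length is the sum of the merged weights.
merge 2/55 + 2/55 → 4/55
merge 4/55 + 1/11 → 9/55
merge 9/55 + 2/11 → 19/55
merge 16/55 + 19/55 → 7/11
merge 4/11 + 7/11 → 1
L = 4/55 + 9/55 + 19/55 + 7/11 + 1 = 122/55 ≈ 2.218 bits/symbol.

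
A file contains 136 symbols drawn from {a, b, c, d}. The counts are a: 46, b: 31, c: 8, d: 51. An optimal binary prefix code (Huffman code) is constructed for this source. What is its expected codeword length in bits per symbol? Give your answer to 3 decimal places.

1.912 bits/symbol

Probabilities are the counts divided by 136.
Repeatedly combine the two least-probable nodes; the expected code length is the sum of the merged weights.
merge 1/17 + 31/136 → 39/136
merge 39/136 + 23/68 → 5/8
merge 3/8 + 5/8 → 1
L = 39/136 + 5/8 + 1 = 65/34 ≈ 1.912 bits/symbol.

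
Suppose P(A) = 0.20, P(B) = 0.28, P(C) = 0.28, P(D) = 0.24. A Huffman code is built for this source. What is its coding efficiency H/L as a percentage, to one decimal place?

Entropy H = −Σ p log₂ p ≈ 1.9870 bits.
Huffman merges: 1/5+6/25→11/25; 7/25+7/25→14/25; 11/25+14/25→1. L = 2 ≈ 2.0000.
Efficiency = H/L = 1.9870/2.0000 = 99.3%.

99.3%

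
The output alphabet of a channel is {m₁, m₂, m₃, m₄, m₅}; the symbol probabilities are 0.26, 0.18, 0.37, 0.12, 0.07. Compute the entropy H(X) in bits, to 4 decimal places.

H = −Σ pᵢ log₂ pᵢ.
−0.26·log₂(0.26) = 0.5053
−0.18·log₂(0.18) = 0.4453
−0.37·log₂(0.37) = 0.5307
−0.12·log₂(0.12) = 0.3671
−0.07·log₂(0.07) = 0.2686
Sum ≈ 2.1169 → 2.1169 bits.

2.1169 bits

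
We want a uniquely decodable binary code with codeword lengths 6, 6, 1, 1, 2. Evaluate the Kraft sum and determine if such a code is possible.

1.28125; no

With common denominator 2^6 = 64: Σ 2^(−ℓᵢ) = 1/64 + 1/64 + 32/64 + 32/64 + 16/64 = 82/64 = 1.28125.
Kraft's inequality requires Σ ≤ 1; here Σ = 1.28125 > 1, so no such prefix code exists.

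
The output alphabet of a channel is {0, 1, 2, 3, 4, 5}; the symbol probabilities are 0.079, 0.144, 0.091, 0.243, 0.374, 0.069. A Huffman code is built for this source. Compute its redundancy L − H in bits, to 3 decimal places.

Entropy H = −Σ p log₂ p ≈ 2.2994 bits.
Huffman merges: 69/1000+79/1000→37/250; 91/1000+18/125→47/200; 37/250+47/200→383/1000; 243/1000+187/500→617/1000; 383/1000+617/1000→1. L = 2383/1000 ≈ 2.3830.
L − H = 2.3830 − 2.2994 = 0.084 bits.

0.084 bits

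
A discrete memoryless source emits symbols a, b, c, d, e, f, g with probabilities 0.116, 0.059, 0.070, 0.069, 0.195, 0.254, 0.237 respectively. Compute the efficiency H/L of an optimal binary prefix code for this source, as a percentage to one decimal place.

Entropy H = −Σ p log₂ p ≈ 2.5905 bits.
Huffman merges: 59/1000+69/1000→16/125; 7/100+29/250→93/500; 16/125+93/500→157/500; 39/200+237/1000→54/125; 127/500+157/500→71/125; 54/125+71/125→1. L = 657/250 ≈ 2.6280.
Efficiency = H/L = 2.5905/2.6280 = 98.6%.

98.6%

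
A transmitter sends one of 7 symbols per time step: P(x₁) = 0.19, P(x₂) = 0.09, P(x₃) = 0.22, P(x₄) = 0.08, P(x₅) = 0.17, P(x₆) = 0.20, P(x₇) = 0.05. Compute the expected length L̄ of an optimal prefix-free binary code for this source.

Repeatedly combine the two least-probable nodes; the expected code length is the sum of the merged weights.
merge 1/20 + 2/25 → 13/100
merge 9/100 + 13/100 → 11/50
merge 17/100 + 19/100 → 9/25
merge 1/5 + 11/50 → 21/50
merge 11/50 + 9/25 → 29/50
merge 21/50 + 29/50 → 1
L = 13/100 + 11/50 + 9/25 + 21/50 + 29/50 + 1 = 271/100 = 2.71 bits/symbol.

2.71 bits/symbol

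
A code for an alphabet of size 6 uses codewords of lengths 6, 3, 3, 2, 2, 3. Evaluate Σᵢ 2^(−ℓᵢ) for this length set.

0.890625

With common denominator 2^6 = 64: Σ 2^(−ℓᵢ) = 1/64 + 8/64 + 8/64 + 16/64 + 16/64 + 8/64 = 57/64 = 0.890625.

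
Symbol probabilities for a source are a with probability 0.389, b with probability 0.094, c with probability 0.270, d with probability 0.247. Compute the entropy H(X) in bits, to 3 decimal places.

1.859 bits

H = −Σ pᵢ log₂ pᵢ.
−0.389·log₂(0.389) = 0.5299
−0.094·log₂(0.094) = 0.3207
−0.270·log₂(0.270) = 0.5100
−0.247·log₂(0.247) = 0.4983
Sum ≈ 1.8589 → 1.859 bits.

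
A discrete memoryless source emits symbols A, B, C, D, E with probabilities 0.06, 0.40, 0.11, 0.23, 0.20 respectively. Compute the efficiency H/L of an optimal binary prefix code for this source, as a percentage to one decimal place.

96.9%

Entropy H = −Σ p log₂ p ≈ 2.0746 bits.
Huffman merges: 3/50+11/100→17/100; 17/100+1/5→37/100; 23/100+37/100→3/5; 2/5+3/5→1. L = 107/50 ≈ 2.1400.
Efficiency = H/L = 2.0746/2.1400 = 96.9%.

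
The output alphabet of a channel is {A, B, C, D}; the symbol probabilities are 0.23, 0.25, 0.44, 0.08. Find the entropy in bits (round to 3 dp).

H = −Σ pᵢ log₂ pᵢ.
−0.23·log₂(0.23) = 0.4877
−0.25·log₂(0.25) = 0.5000
−0.44·log₂(0.44) = 0.5211
−0.08·log₂(0.08) = 0.2915
Sum ≈ 1.8003 → 1.800 bits.

1.800 bits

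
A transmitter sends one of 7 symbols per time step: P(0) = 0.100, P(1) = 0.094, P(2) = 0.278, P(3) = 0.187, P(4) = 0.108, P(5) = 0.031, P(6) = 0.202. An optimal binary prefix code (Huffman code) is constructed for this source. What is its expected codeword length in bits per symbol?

Repeatedly combine the two least-probable nodes; the expected code length is the sum of the merged weights.
merge 31/1000 + 47/500 → 1/8
merge 1/10 + 27/250 → 26/125
merge 1/8 + 187/1000 → 39/125
merge 101/500 + 26/125 → 41/100
merge 139/500 + 39/125 → 59/100
merge 41/100 + 59/100 → 1
L = 1/8 + 26/125 + 39/125 + 41/100 + 59/100 + 1 = 529/200 = 2.645 bits/symbol.

2.645 bits/symbol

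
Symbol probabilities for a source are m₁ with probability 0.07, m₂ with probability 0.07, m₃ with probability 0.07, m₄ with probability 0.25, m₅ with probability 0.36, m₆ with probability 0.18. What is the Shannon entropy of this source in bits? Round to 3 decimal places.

H = −Σ pᵢ log₂ pᵢ.
−0.07·log₂(0.07) = 0.2686
−0.07·log₂(0.07) = 0.2686
−0.07·log₂(0.07) = 0.2686
−0.25·log₂(0.25) = 0.5000
−0.36·log₂(0.36) = 0.5306
−0.18·log₂(0.18) = 0.4453
Sum ≈ 2.2816 → 2.282 bits.

2.282 bits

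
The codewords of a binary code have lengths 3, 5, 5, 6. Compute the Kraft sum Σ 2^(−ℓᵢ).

0.203125

With common denominator 2^6 = 64: Σ 2^(−ℓᵢ) = 8/64 + 2/64 + 2/64 + 1/64 = 13/64 = 0.203125.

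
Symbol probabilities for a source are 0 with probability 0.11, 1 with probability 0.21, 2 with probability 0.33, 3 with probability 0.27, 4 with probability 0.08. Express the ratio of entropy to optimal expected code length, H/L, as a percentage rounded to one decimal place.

Entropy H = −Σ p log₂ p ≈ 2.1525 bits.
Huffman merges: 2/25+11/100→19/100; 19/100+21/100→2/5; 27/100+33/100→3/5; 2/5+3/5→1. L = 219/100 ≈ 2.1900.
Efficiency = H/L = 2.1525/2.1900 = 98.3%.

98.3%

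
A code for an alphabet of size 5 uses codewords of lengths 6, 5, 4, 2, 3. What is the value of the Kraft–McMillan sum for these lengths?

With common denominator 2^6 = 64: Σ 2^(−ℓᵢ) = 1/64 + 2/64 + 4/64 + 16/64 + 8/64 = 31/64 = 0.484375.

0.484375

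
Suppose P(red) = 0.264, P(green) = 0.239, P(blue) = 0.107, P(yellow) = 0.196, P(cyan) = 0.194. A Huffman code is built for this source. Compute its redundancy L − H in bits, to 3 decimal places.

Entropy H = −Σ p log₂ p ≈ 2.2656 bits.
Huffman merges: 107/1000+97/500→301/1000; 49/250+239/1000→87/200; 33/125+301/1000→113/200; 87/200+113/200→1. L = 2301/1000 ≈ 2.3010.
L − H = 2.3010 − 2.2656 = 0.035 bits.

0.035 bits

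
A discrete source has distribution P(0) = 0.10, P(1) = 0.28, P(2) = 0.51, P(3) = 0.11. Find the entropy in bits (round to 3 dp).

1.692 bits

H = −Σ pᵢ log₂ pᵢ.
−0.10·log₂(0.10) = 0.3322
−0.28·log₂(0.28) = 0.5142
−0.51·log₂(0.51) = 0.4954
−0.11·log₂(0.11) = 0.3503
Sum ≈ 1.6921 → 1.692 bits.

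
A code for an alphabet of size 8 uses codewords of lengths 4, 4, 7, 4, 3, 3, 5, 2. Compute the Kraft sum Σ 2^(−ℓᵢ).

0.7265625

With common denominator 2^7 = 128: Σ 2^(−ℓᵢ) = 8/128 + 8/128 + 1/128 + 8/128 + 16/128 + 16/128 + 4/128 + 32/128 = 93/128 = 0.7265625.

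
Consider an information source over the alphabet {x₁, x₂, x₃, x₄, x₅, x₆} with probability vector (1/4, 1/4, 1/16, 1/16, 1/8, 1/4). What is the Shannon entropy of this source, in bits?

2.375 bits

Each probability is a power of 1/2, so log₂(1/p) is an integer.
H = Σ p·log₂(1/p) = 1/4·2 + 1/4·2 + 1/16·4 + 1/16·4 + 1/8·3 + 1/4·2 = 2.375 bits.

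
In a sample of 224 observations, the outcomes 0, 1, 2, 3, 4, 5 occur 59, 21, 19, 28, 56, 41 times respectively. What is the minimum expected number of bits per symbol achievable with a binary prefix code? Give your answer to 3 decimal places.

2.482 bits/symbol

Probabilities are the counts divided by 224.
Repeatedly combine the two least-probable nodes; the expected code length is the sum of the merged weights.
merge 19/224 + 3/32 → 5/28
merge 1/8 + 5/28 → 17/56
merge 41/224 + 1/4 → 97/224
merge 59/224 + 17/56 → 127/224
merge 97/224 + 127/224 → 1
L = 5/28 + 17/56 + 97/224 + 127/224 + 1 = 139/56 ≈ 2.482 bits/symbol.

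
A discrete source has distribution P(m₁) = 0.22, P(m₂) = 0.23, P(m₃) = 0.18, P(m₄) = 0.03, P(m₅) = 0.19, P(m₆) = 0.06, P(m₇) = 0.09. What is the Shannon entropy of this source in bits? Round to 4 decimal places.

H = −Σ pᵢ log₂ pᵢ.
−0.22·log₂(0.22) = 0.4806
−0.23·log₂(0.23) = 0.4877
−0.18·log₂(0.18) = 0.4453
−0.03·log₂(0.03) = 0.1518
−0.19·log₂(0.19) = 0.4552
−0.06·log₂(0.06) = 0.2435
−0.09·log₂(0.09) = 0.3127
Sum ≈ 2.5767 → 2.5767 bits.

2.5767 bits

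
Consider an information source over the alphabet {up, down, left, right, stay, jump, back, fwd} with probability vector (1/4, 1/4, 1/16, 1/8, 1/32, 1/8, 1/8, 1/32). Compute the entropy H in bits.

2.6875 bits

Each probability is a power of 1/2, so log₂(1/p) is an integer.
H = Σ p·log₂(1/p) = 1/4·2 + 1/4·2 + 1/16·4 + 1/8·3 + 1/32·5 + 1/8·3 + 1/8·3 + 1/32·5 = 2.6875 bits.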